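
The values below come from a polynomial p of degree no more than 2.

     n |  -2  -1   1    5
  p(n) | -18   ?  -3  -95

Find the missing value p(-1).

The 3 known points determine the degree-2 polynomial uniquely.
Write p(n) = an^2 + bn + c. Substituting each data point gives a linear system:
  4a - 2b + c = -18
  a + b + c = -3
  25a + 5b + c = -95
Solving the system yields a = -4, b = 1, c = 0.
So p(n) = -4n² + n.
Then p(-1) = -5.

-5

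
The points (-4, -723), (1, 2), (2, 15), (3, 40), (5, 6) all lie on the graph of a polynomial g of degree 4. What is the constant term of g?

1

Write g(n) = an^4 + bn^3 + cn^2 + dn + e. Substituting each data point gives a linear system:
  256a - 64b + 16c - 4d + e = -723
  a + b + c + d + e = 2
  16a + 8b + 4c + 2d + e = 15
  81a + 27b + 9c + 3d + e = 40
  625a + 125b + 25c + 5d + e = 6
Solving the system yields a = -1, b = 6, c = -5, d = 1, e = 1.
So g(n) = -n⁴ + 6n³ - 5n² + n + 1.
The constant term is 1.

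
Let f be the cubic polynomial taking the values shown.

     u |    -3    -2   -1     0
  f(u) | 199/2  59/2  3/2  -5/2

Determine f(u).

f(u) = -3u^3 + 3u^2 + 2u - 5/2

Write f(u) = au^3 + bu^2 + cu + d. Substituting each data point gives a linear system:
  -27a + 9b - 3c + d = 199/2
  -8a + 4b - 2c + d = 59/2
  -a + b - c + d = 3/2
  d = -5/2
Solving the system yields a = -3, b = 3, c = 2, d = -5/2.
So f(u) = -3u^3 + 3u^2 + 2u - 5/2.
Check: f(-2) = 59/2. ✓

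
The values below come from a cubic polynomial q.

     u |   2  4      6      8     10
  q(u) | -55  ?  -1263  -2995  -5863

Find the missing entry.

On equispaced nodes a degree-3 polynomial has vanishing fourth forward difference, so
  q(2) - 4·q(4) + 6·q(6) - 4·q(8) + q(10) = 0.
Substituting the known values and solving for q(4):
  -4·q(4) = 1516
  q(4) = -379.

-379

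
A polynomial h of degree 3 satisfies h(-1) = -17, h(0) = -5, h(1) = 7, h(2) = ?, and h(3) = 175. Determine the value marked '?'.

The 4 known points determine the degree-3 polynomial uniquely.
Write h(x) = ax^3 + bx^2 + cx + d. Substituting each data point gives a linear system:
  -a + b - c + d = -17
  d = -5
  a + b + c + d = 7
  27a + 9b + 3c + d = 175
Solving the system yields a = 6, b = 0, c = 6, d = -5.
So h(x) = 6x^3 + 6x - 5.
Then h(2) = 55.

55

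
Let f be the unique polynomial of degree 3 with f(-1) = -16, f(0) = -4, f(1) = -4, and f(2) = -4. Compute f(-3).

-124

Using the Lagrange interpolation formula with nodes -1, 0, 1, 2:
  L_0(n) = n(n - 1)(n - 2) / -6
  L_1(n) = (n + 1)(n - 1)(n - 2) / 2
  L_2(n) = (n + 1)n(n - 2) / -2
  L_3(n) = (n + 1)n(n - 1) / 6
Then f(n) = -16·L_0(n) - 4·L_1(n) - 4·L_2(n) - 4·L_3(n).
Expanding and collecting terms gives f(n) = 2n^3 - 6n^2 + 4n - 4.
Evaluating at n = -3: f(-3) = -124.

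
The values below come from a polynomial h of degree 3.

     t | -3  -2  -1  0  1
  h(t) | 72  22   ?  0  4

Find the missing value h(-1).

On equispaced nodes a degree-3 polynomial has vanishing fourth forward difference, so
  h(-3) - 4·h(-2) + 6·h(-1) - 4·h(0) + h(1) = 0.
Substituting the known values and solving for h(-1):
  6·h(-1) = 12
  h(-1) = 2.

2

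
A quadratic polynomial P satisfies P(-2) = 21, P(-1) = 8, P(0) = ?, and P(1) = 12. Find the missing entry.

On equispaced nodes a degree-2 polynomial has vanishing third forward difference, so
  - P(-2) + 3·P(-1) - 3·P(0) + P(1) = 0.
Substituting the known values and solving for P(0):
  -3·P(0) = -15
  P(0) = 5.

5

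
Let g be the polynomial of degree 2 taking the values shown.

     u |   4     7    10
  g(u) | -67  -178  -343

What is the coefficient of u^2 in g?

-3

Write g(u) = au^2 + bu + c. Substituting each data point gives a linear system:
  16a + 4b + c = -67
  49a + 7b + c = -178
  100a + 10b + c = -343
Solving the system yields a = -3, b = -4, c = -3.
So g(u) = -3u^2 - 4u - 3.
The leading coefficient is -3.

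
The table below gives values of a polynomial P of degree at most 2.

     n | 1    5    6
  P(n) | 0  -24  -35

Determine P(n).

Write P(n) = an^2 + bn + c. Substituting each data point gives a linear system:
  a + b + c = 0
  25a + 5b + c = -24
  36a + 6b + c = -35
Solving the system yields a = -1, b = 0, c = 1.
So P(n) = -n² + 1.
Check: P(6) = -35. ✓

P(n) = -n^2 + 1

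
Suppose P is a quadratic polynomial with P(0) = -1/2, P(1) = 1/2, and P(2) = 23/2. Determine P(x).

P(x) = 5x^2 - 4x - 1/2

Write P(x) = ax^2 + bx + c. Substituting each data point gives a linear system:
  c = -1/2
  a + b + c = 1/2
  4a + 2b + c = 23/2
Solving the system yields a = 5, b = -4, c = -1/2.
So P(x) = 5x² - 4x - 1/2.
Check: P(1) = 1/2. ✓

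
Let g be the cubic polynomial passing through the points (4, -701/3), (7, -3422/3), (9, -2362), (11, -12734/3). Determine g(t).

g(t) = -3t^3 - (5/3)t^2 - 5t + 5

Write g(t) = at^3 + bt^2 + ct + d. Substituting each data point gives a linear system:
  64a + 16b + 4c + d = -701/3
  343a + 49b + 7c + d = -3422/3
  729a + 81b + 9c + d = -2362
  1331a + 121b + 11c + d = -12734/3
Solving the system yields a = -3, b = -5/3, c = -5, d = 5.
So g(t) = -3t^3 - (5/3)t^2 - 5t + 5.
Check: g(7) = -3422/3. ✓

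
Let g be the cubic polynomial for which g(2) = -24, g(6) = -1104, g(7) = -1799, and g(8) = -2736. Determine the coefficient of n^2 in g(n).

5

Write g(n) = an^3 + bn^2 + cn + d. Substituting each data point gives a linear system:
  8a + 4b + 2c + d = -24
  216a + 36b + 6c + d = -1104
  343a + 49b + 7c + d = -1799
  512a + 64b + 8c + d = -2736
Solving the system yields a = -6, b = 5, c = 2, d = 0.
So g(n) = -6n^3 + 5n^2 + 2n.
The coefficient of n^2 is 5.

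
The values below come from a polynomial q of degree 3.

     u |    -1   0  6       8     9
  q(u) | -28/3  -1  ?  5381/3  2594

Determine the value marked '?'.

The 4 known points determine the degree-3 polynomial uniquely.
Write q(u) = au^3 + bu^2 + cu + d. Substituting each data point gives a linear system:
  -a + b - c + d = -28/3
  d = -1
  512a + 64b + 8c + d = 5381/3
  729a + 81b + 9c + d = 2594
Solving the system yields a = 4, b = -4, c = 1/3, d = -1.
So q(u) = 4u^3 - 4u^2 + (1/3)u - 1.
Then q(6) = 721.

721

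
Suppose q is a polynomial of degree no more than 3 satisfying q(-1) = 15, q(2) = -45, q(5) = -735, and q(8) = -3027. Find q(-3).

185

Using the Lagrange interpolation formula with nodes -1, 2, 5, 8:
  L_0(s) = (s - 2)(s - 5)(s - 8) / -162
  L_1(s) = (s + 1)(s - 5)(s - 8) / 54
  L_2(s) = (s + 1)(s - 2)(s - 8) / -54
  L_3(s) = (s + 1)(s - 2)(s - 5) / 162
Then q(s) = 15·L_0(s) - 45·L_1(s) - 735·L_2(s) - 3027·L_3(s).
Expanding and collecting terms gives q(s) = -6s^3 + s^2 - 3s + 5.
Evaluating at s = -3: q(-3) = 185.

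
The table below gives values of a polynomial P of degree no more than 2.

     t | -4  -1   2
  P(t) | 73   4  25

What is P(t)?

P(t) = 5t^2 + 2t + 1

Using the Lagrange interpolation formula with nodes -4, -1, 2:
  L_0(t) = (t + 1)(t - 2) / 18
  L_1(t) = (t + 4)(t - 2) / -9
  L_2(t) = (t + 4)(t + 1) / 18
Then P(t) = 73·L_0(t) + 4·L_1(t) + 25·L_2(t).
Expanding and collecting terms gives P(t) = 5t^2 + 2t + 1.
Check: P(-4) = 73. ✓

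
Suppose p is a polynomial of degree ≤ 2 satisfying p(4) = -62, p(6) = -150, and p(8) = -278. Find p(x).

p(x) = -5x^2 + 6x - 6

Write p(x) = ax^2 + bx + c. Substituting each data point gives a linear system:
  16a + 4b + c = -62
  36a + 6b + c = -150
  64a + 8b + c = -278
Solving the system yields a = -5, b = 6, c = -6.
So p(x) = -5x² + 6x - 6.
Check: p(6) = -150. ✓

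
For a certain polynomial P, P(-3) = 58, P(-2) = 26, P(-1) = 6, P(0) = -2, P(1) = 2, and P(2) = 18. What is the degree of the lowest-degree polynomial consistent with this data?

Forward differences of the values at t = -3, -2, -1, 0, 1, 2:
  P  : 58  26  6  -2  2  18
  Δ  : -32  -20  -8  4  16
  Δ^2: 12  12  12  12
  Δ^3: 0  0  0
  Δ^4: 0  0
  Δ^5: 0
The second differences are constant (12) and nonzero, while all higher differences vanish, so the minimal degree is 2.

2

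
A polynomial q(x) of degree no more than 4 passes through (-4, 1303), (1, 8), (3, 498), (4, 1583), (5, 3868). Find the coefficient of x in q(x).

3

Write q(x) = ax^4 + bx^3 + cx^2 + dx + e. Substituting each data point gives a linear system:
  256a - 64b + 16c - 4d + e = 1303
  a + b + c + d + e = 8
  81a + 27b + 9c + 3d + e = 498
  256a + 64b + 16c + 4d + e = 1583
  625a + 125b + 25c + 5d + e = 3868
Solving the system yields a = 6, b = 2, c = -6, d = 3, e = 3.
So q(x) = 6x^4 + 2x^3 - 6x^2 + 3x + 3.
The coefficient of x is 3.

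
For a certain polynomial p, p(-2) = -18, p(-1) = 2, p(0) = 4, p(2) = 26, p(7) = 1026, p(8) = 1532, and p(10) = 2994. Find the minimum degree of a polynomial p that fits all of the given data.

Divided differences on the nodes -2, -1, 0, 2, 7, 8, 10:
  order 0: -18  2  4  26  1026  1532  2994
  order 1: 20  2  11  200  506  731
  order 2: -9  3  27  51  75
  order 3: 3  3  3  3
  order 4: 0  0  0
  order 5: 0  0
  order 6: 0
The order-3 divided differences are all 3 (nonzero) and every higher order vanishes, so the data lies on a polynomial of degree exactly 3.

3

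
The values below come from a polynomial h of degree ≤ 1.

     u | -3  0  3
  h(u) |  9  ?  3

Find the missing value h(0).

The 2 known points determine the degree-1 polynomial uniquely.
Write h(u) = au + b. Substituting each data point gives a linear system:
  -3a + b = 9
  3a + b = 3
Solving the system yields a = -1, b = 6.
So h(u) = -u + 6.
Then h(0) = 6.

6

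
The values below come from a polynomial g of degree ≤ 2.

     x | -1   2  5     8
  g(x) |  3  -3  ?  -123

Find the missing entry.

-45

The 3 known points determine the degree-2 polynomial uniquely.
Write g(x) = ax^2 + bx + c. Substituting each data point gives a linear system:
  a - b + c = 3
  4a + 2b + c = -3
  64a + 8b + c = -123
Solving the system yields a = -2, b = 0, c = 5.
So g(x) = -2x^2 + 5.
Then g(5) = -45.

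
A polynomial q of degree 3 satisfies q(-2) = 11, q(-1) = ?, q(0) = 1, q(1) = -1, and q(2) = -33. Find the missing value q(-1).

-3

The 4 known points determine the degree-3 polynomial uniquely.
Write q(x) = ax^3 + bx^2 + cx + d. Substituting each data point gives a linear system:
  -8a + 4b - 2c + d = 11
  d = 1
  a + b + c + d = -1
  8a + 4b + 2c + d = -33
Solving the system yields a = -4, b = -3, c = 5, d = 1.
So q(x) = -4x^3 - 3x^2 + 5x + 1.
Then q(-1) = -3.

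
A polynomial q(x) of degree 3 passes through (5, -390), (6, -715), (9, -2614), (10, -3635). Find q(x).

q(x) = -4x^3 + 3x^2 + 6x + 5

Using the Lagrange interpolation formula with nodes 5, 6, 9, 10:
  L_0(x) = (x - 6)(x - 9)(x - 10) / -20
  L_1(x) = (x - 5)(x - 9)(x - 10) / 12
  L_2(x) = (x - 5)(x - 6)(x - 10) / -12
  L_3(x) = (x - 5)(x - 6)(x - 9) / 20
Then q(x) = -390·L_0(x) - 715·L_1(x) - 2614·L_2(x) - 3635·L_3(x).
Expanding and collecting terms gives q(x) = -4x^3 + 3x^2 + 6x + 5.
Check: q(9) = -2614. ✓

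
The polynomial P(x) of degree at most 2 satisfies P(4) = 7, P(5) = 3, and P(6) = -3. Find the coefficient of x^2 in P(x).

-1

Write P(x) = ax^2 + bx + c. Substituting each data point gives a linear system:
  16a + 4b + c = 7
  25a + 5b + c = 3
  36a + 6b + c = -3
Solving the system yields a = -1, b = 5, c = 3.
So P(x) = -x^2 + 5x + 3.
The leading coefficient is -1.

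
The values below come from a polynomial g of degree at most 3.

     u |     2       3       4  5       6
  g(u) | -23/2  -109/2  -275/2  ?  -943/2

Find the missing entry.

On equispaced nodes a degree-3 polynomial has vanishing fourth forward difference, so
  g(2) - 4·g(3) + 6·g(4) - 4·g(5) + g(6) = 0.
Substituting the known values and solving for g(5):
  -4·g(5) = 1090
  g(5) = -545/2.

-545/2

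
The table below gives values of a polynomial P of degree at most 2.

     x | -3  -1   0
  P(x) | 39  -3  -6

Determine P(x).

Using the Lagrange interpolation formula with nodes -3, -1, 0:
  L_0(x) = (x + 1)x / 6
  L_1(x) = (x + 3)x / -2
  L_2(x) = (x + 3)(x + 1) / 3
Then P(x) = 39·L_0(x) - 3·L_1(x) - 6·L_2(x).
Expanding and collecting terms gives P(x) = 6x^2 + 3x - 6.
Check: P(-3) = 39. ✓

P(x) = 6x^2 + 3x - 6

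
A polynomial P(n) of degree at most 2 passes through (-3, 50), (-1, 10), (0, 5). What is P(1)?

Using the Lagrange interpolation formula with nodes -3, -1, 0:
  L_0(n) = (n + 1)n / 6
  L_1(n) = (n + 3)n / -2
  L_2(n) = (n + 3)(n + 1) / 3
Then P(n) = 50·L_0(n) + 10·L_1(n) + 5·L_2(n).
Expanding and collecting terms gives P(n) = 5n^2 + 5.
Evaluating at n = 1: P(1) = 10.

10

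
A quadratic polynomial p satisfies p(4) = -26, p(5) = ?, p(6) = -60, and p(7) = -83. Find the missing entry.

On equispaced nodes a degree-2 polynomial has vanishing third forward difference, so
  - p(4) + 3·p(5) - 3·p(6) + p(7) = 0.
Substituting the known values and solving for p(5):
  3·p(5) = -123
  p(5) = -41.

-41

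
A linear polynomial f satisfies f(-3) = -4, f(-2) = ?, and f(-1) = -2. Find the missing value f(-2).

On equispaced nodes a degree-1 polynomial has vanishing second forward difference, so
  f(-3) - 2·f(-2) + f(-1) = 0.
Substituting the known values and solving for f(-2):
  -2·f(-2) = 6
  f(-2) = -3.

-3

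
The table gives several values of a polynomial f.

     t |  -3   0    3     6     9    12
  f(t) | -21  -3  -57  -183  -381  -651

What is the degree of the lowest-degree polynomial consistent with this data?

Forward differences of the values at t = -3, 0, 3, 6, 9, 12:
  f  : -21  -3  -57  -183  -381  -651
  Δ  : 18  -54  -126  -198  -270
  Δ^2: -72  -72  -72  -72
  Δ^3: 0  0  0
  Δ^4: 0  0
  Δ^5: 0
The second differences are constant (-72) and nonzero, while all higher differences vanish, so the minimal degree is 2.

2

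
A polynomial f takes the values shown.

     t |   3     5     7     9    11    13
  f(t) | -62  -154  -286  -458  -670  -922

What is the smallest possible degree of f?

2

Forward differences of the values at t = 3, 5, 7, 9, 11, 13:
  f  : -62  -154  -286  -458  -670  -922
  Δ  : -92  -132  -172  -212  -252
  Δ^2: -40  -40  -40  -40
  Δ^3: 0  0  0
  Δ^4: 0  0
  Δ^5: 0
The second differences are constant (-40) and nonzero, while all higher differences vanish, so the minimal degree is 2.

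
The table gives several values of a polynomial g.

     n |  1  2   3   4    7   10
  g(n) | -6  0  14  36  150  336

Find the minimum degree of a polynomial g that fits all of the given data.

2

Divided differences on the nodes 1, 2, 3, 4, 7, 10:
  order 0: -6  0  14  36  150  336
  order 1: 6  14  22  38  62
  order 2: 4  4  4  4
  order 3: 0  0  0
  order 4: 0  0
  order 5: 0
The order-2 divided differences are all 4 (nonzero) and every higher order vanishes, so the data lies on a polynomial of degree exactly 2.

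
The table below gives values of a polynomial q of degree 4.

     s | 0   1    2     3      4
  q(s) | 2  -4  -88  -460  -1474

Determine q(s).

Write q(s) = as^4 + bs^3 + cs^2 + ds + e. Substituting each data point gives a linear system:
  e = 2
  a + b + c + d + e = -4
  16a + 8b + 4c + 2d + e = -88
  81a + 27b + 9c + 3d + e = -460
  256a + 64b + 16c + 4d + e = -1474
Solving the system yields a = -6, b = 1, c = 0, d = -1, e = 2.
So q(s) = -6s^4 + s^3 - s + 2.
Check: q(1) = -4. ✓

q(s) = -6s^4 + s^3 - s + 2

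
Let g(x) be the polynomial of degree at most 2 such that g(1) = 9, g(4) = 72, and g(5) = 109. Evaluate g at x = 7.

Using the Lagrange interpolation formula with nodes 1, 4, 5:
  L_0(x) = (x - 4)(x - 5) / 12
  L_1(x) = (x - 1)(x - 5) / -3
  L_2(x) = (x - 1)(x - 4) / 4
Then g(x) = 9·L_0(x) + 72·L_1(x) + 109·L_2(x).
Expanding and collecting terms gives g(x) = 4x^2 + x + 4.
Evaluating at x = 7: g(7) = 207.

207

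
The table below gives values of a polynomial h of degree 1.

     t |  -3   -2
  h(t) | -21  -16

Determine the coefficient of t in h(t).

5

Write h(t) = at + b. Substituting each data point gives a linear system:
  -3a + b = -21
  -2a + b = -16
Solving the system yields a = 5, b = -6.
So h(t) = 5t - 6.
The leading coefficient is 5.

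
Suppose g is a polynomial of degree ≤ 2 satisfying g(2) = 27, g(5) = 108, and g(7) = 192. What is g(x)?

Using the Lagrange interpolation formula with nodes 2, 5, 7:
  L_0(x) = (x - 5)(x - 7) / 15
  L_1(x) = (x - 2)(x - 7) / -6
  L_2(x) = (x - 2)(x - 5) / 10
Then g(x) = 27·L_0(x) + 108·L_1(x) + 192·L_2(x).
Expanding and collecting terms gives g(x) = 3x² + 6x + 3.
Check: g(7) = 192. ✓

g(x) = 3x^2 + 6x + 3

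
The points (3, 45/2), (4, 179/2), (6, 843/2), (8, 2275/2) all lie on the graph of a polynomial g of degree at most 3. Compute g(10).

Write g(s) = as^3 + bs^2 + cs + d. Substituting each data point gives a linear system:
  27a + 9b + 3c + d = 45/2
  64a + 16b + 4c + d = 179/2
  216a + 36b + 6c + d = 843/2
  512a + 64b + 8c + d = 2275/2
Solving the system yields a = 3, b = -6, c = -2, d = 3/2.
So g(s) = 3s^3 - 6s^2 - 2s + 3/2.
Then g(10) = 4763/2.

4763/2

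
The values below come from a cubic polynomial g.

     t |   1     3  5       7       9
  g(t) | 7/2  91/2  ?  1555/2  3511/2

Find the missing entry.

511/2

The 4 known points determine the degree-3 polynomial uniquely.
Write g(t) = at^3 + bt^2 + ct + d. Substituting each data point gives a linear system:
  a + b + c + d = 7/2
  27a + 9b + 3c + d = 91/2
  343a + 49b + 7c + d = 1555/2
  729a + 81b + 9c + d = 3511/2
Solving the system yields a = 3, b = -6, c = 6, d = 1/2.
So g(t) = 3t³ - 6t² + 6t + 1/2.
Then g(5) = 511/2.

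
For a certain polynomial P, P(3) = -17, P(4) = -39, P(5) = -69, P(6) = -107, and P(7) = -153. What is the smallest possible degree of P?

2

Forward differences of the values at t = 3, 4, 5, 6, 7:
  P  : -17  -39  -69  -107  -153
  Δ  : -22  -30  -38  -46
  Δ^2: -8  -8  -8
  Δ^3: 0  0
  Δ^4: 0
The second differences are constant (-8) and nonzero, while all higher differences vanish, so the minimal degree is 2.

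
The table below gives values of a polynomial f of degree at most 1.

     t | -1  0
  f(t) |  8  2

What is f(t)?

Write f(t) = at + b. Substituting each data point gives a linear system:
  -a + b = 8
  b = 2
Solving the system yields a = -6, b = 2.
So f(t) = -6t + 2.
Check: f(0) = 2. ✓

f(t) = -6t + 2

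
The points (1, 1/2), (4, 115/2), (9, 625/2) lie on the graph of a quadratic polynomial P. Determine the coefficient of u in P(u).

Write P(u) = au^2 + bu + c. Substituting each data point gives a linear system:
  a + b + c = 1/2
  16a + 4b + c = 115/2
  81a + 9b + c = 625/2
Solving the system yields a = 4, b = -1, c = -5/2.
So P(u) = 4u² - u - 5/2.
The coefficient of u is -1.

-1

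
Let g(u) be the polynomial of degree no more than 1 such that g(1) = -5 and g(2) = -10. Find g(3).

Using the Lagrange interpolation formula with nodes 1, 2:
  L_0(u) = (u - 2) / -1
  L_1(u) = (u - 1) / 1
Then g(u) = -5·L_0(u) - 10·L_1(u).
Expanding and collecting terms gives g(u) = -5u.
Evaluating at u = 3: g(3) = -15.

-15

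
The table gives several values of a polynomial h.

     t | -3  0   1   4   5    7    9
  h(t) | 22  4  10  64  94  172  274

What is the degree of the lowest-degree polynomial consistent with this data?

Divided differences on the nodes -3, 0, 1, 4, 5, 7, 9:
  order 0: 22  4  10  64  94  172  274
  order 1: -6  6  18  30  39  51
  order 2: 3  3  3  3  3
  order 3: 0  0  0  0
  order 4: 0  0  0
  order 5: 0  0
  order 6: 0
The order-2 divided differences are all 3 (nonzero) and every higher order vanishes, so the data lies on a polynomial of degree exactly 2.

2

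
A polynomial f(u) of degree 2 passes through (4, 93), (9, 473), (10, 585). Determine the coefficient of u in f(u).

Write f(u) = au^2 + bu + c. Substituting each data point gives a linear system:
  16a + 4b + c = 93
  81a + 9b + c = 473
  100a + 10b + c = 585
Solving the system yields a = 6, b = -2, c = 5.
So f(u) = 6u² - 2u + 5.
The coefficient of u is -2.

-2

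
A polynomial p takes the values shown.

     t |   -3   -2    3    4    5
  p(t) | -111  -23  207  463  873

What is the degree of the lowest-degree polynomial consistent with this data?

3

Divided differences on the nodes -3, -2, 3, 4, 5:
  order 0: -111  -23  207  463  873
  order 1: 88  46  256  410
  order 2: -7  35  77
  order 3: 6  6
  order 4: 0
The order-3 divided differences are all 6 (nonzero) and every higher order vanishes, so the data lies on a polynomial of degree exactly 3.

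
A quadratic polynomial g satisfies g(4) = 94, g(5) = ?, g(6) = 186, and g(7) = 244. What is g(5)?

136

The 3 known points determine the degree-2 polynomial uniquely.
Write g(t) = at^2 + bt + c. Substituting each data point gives a linear system:
  16a + 4b + c = 94
  36a + 6b + c = 186
  49a + 7b + c = 244
Solving the system yields a = 4, b = 6, c = 6.
So g(t) = 4t^2 + 6t + 6.
Then g(5) = 136.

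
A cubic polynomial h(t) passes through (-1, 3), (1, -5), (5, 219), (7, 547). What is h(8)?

Using the Lagrange interpolation formula with nodes -1, 1, 5, 7:
  L_0(t) = (t - 1)(t - 5)(t - 7) / -96
  L_1(t) = (t + 1)(t - 5)(t - 7) / 48
  L_2(t) = (t + 1)(t - 1)(t - 7) / -48
  L_3(t) = (t + 1)(t - 1)(t - 5) / 96
Then h(t) = 3·L_0(t) - 5·L_1(t) + 219·L_2(t) + 547·L_3(t).
Expanding and collecting terms gives h(t) = t^3 + 5t^2 - 5t - 6.
Evaluating at t = 8: h(8) = 786.

786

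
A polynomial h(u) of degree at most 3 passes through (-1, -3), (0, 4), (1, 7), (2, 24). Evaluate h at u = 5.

339

Using the Lagrange interpolation formula with nodes -1, 0, 1, 2:
  L_0(u) = u(u - 1)(u - 2) / -6
  L_1(u) = (u + 1)(u - 1)(u - 2) / 2
  L_2(u) = (u + 1)u(u - 2) / -2
  L_3(u) = (u + 1)u(u - 1) / 6
Then h(u) = -3·L_0(u) + 4·L_1(u) + 7·L_2(u) + 24·L_3(u).
Expanding and collecting terms gives h(u) = 3u^3 - 2u^2 + 2u + 4.
Evaluating at u = 5: h(5) = 339.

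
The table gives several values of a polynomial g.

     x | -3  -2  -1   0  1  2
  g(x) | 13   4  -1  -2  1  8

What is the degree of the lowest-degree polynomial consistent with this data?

Forward differences of the values at x = -3, -2, -1, 0, 1, 2:
  g  : 13  4  -1  -2  1  8
  Δ  : -9  -5  -1  3  7
  Δ^2: 4  4  4  4
  Δ^3: 0  0  0
  Δ^4: 0  0
  Δ^5: 0
The second differences are constant (4) and nonzero, while all higher differences vanish, so the minimal degree is 2.

2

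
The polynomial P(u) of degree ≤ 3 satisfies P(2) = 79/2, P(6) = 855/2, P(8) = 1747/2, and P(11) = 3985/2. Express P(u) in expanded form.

P(u) = u^3 + 5u^2 + 5u + 3/2

Using the Lagrange interpolation formula with nodes 2, 6, 8, 11:
  L_0(u) = (u - 6)(u - 8)(u - 11) / -216
  L_1(u) = (u - 2)(u - 8)(u - 11) / 40
  L_2(u) = (u - 2)(u - 6)(u - 11) / -36
  L_3(u) = (u - 2)(u - 6)(u - 8) / 135
Then P(u) = 79/2·L_0(u) + 855/2·L_1(u) + 1747/2·L_2(u) + 3985/2·L_3(u).
Expanding and collecting terms gives P(u) = u^3 + 5u^2 + 5u + 3/2.
Check: P(11) = 3985/2. ✓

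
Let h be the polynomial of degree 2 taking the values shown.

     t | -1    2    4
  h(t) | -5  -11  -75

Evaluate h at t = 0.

5

Using the Lagrange interpolation formula with nodes -1, 2, 4:
  L_0(t) = (t - 2)(t - 4) / 15
  L_1(t) = (t + 1)(t - 4) / -6
  L_2(t) = (t + 1)(t - 2) / 10
Then h(t) = -5·L_0(t) - 11·L_1(t) - 75·L_2(t).
Expanding and collecting terms gives h(t) = -6t^2 + 4t + 5.
Evaluating at t = 0: h(0) = 5.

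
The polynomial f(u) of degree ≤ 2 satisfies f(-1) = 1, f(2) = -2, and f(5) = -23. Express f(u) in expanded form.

Using the Lagrange interpolation formula with nodes -1, 2, 5:
  L_0(u) = (u - 2)(u - 5) / 18
  L_1(u) = (u + 1)(u - 5) / -9
  L_2(u) = (u + 1)(u - 2) / 18
Then f(u) = 1·L_0(u) - 2·L_1(u) - 23·L_2(u).
Expanding and collecting terms gives f(u) = -u² + 2.
Check: f(5) = -23. ✓

f(u) = -u^2 + 2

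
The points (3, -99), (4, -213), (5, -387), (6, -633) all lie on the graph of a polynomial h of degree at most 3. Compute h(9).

-1923

Using the Lagrange interpolation formula with nodes 3, 4, 5, 6:
  L_0(s) = (s - 4)(s - 5)(s - 6) / -6
  L_1(s) = (s - 3)(s - 5)(s - 6) / 2
  L_2(s) = (s - 3)(s - 4)(s - 6) / -2
  L_3(s) = (s - 3)(s - 4)(s - 5) / 6
Then h(s) = -99·L_0(s) - 213·L_1(s) - 387·L_2(s) - 633·L_3(s).
Expanding and collecting terms gives h(s) = -2s³ - 6s² + 2s + 3.
Evaluating at s = 9: h(9) = -1923.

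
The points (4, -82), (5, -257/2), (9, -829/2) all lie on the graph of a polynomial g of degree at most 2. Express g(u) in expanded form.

Write g(u) = au^2 + bu + c. Substituting each data point gives a linear system:
  16a + 4b + c = -82
  25a + 5b + c = -257/2
  81a + 9b + c = -829/2
Solving the system yields a = -5, b = -3/2, c = 4.
So g(u) = -5u^2 - (3/2)u + 4.
Check: g(9) = -829/2. ✓

g(u) = -5u^2 - (3/2)u + 4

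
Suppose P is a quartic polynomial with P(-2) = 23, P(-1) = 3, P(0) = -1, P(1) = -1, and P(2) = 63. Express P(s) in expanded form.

Using the Lagrange interpolation formula with nodes -2, -1, 0, 1, 2:
  L_0(s) = (s + 1)s(s - 1)(s - 2) / 24
  L_1(s) = (s + 2)s(s - 1)(s - 2) / -6
  L_2(s) = (s + 2)(s + 1)(s - 1)(s - 2) / 4
  L_3(s) = (s + 2)(s + 1)s(s - 2) / -6
  L_4(s) = (s + 2)(s + 1)s(s - 1) / 24
Then P(s) = 23·L_0(s) + 3·L_1(s) - 1·L_2(s) - 1·L_3(s) + 63·L_4(s).
Expanding and collecting terms gives P(s) = 3s^4 + 4s^3 - s^2 - 6s - 1.
Check: P(0) = -1. ✓

P(s) = 3s^4 + 4s^3 - s^2 - 6s - 1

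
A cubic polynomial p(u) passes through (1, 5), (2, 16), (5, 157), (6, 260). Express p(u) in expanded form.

Using the Lagrange interpolation formula with nodes 1, 2, 5, 6:
  L_0(u) = (u - 2)(u - 5)(u - 6) / -20
  L_1(u) = (u - 1)(u - 5)(u - 6) / 12
  L_2(u) = (u - 1)(u - 2)(u - 6) / -12
  L_3(u) = (u - 1)(u - 2)(u - 5) / 20
Then p(u) = 5·L_0(u) + 16·L_1(u) + 157·L_2(u) + 260·L_3(u).
Expanding and collecting terms gives p(u) = u³ + u² + u + 2.
Check: p(6) = 260. ✓

p(u) = u^3 + u^2 + u + 2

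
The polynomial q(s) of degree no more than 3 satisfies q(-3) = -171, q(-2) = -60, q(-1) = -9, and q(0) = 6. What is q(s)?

Using the Lagrange interpolation formula with nodes -3, -2, -1, 0:
  L_0(s) = (s + 2)(s + 1)s / -6
  L_1(s) = (s + 3)(s + 1)s / 2
  L_2(s) = (s + 3)(s + 2)s / -2
  L_3(s) = (s + 3)(s + 2)(s + 1) / 6
Then q(s) = -171·L_0(s) - 60·L_1(s) - 9·L_2(s) + 6·L_3(s).
Expanding and collecting terms gives q(s) = 4s^3 - 6s^2 + 5s + 6.
Check: q(-2) = -60. ✓

q(s) = 4s^3 - 6s^2 + 5s + 6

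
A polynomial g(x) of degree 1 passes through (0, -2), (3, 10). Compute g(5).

18

Write g(x) = ax + b. Substituting each data point gives a linear system:
  b = -2
  3a + b = 10
Solving the system yields a = 4, b = -2.
So g(x) = 4x - 2.
Then g(5) = 18.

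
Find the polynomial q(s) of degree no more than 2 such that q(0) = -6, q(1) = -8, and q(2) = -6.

q(s) = 2s^2 - 4s - 6

Write q(s) = as^2 + bs + c. Substituting each data point gives a linear system:
  c = -6
  a + b + c = -8
  4a + 2b + c = -6
Solving the system yields a = 2, b = -4, c = -6.
So q(s) = 2s² - 4s - 6.
Check: q(2) = -6. ✓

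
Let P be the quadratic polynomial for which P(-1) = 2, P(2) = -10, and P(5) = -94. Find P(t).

P(t) = -4t^2 + 6

Write P(t) = at^2 + bt + c. Substituting each data point gives a linear system:
  a - b + c = 2
  4a + 2b + c = -10
  25a + 5b + c = -94
Solving the system yields a = -4, b = 0, c = 6.
So P(t) = -4t^2 + 6.
Check: P(-1) = 2. ✓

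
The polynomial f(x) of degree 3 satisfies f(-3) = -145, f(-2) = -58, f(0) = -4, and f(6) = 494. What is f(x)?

Write f(x) = ax^3 + bx^2 + cx + d. Substituting each data point gives a linear system:
  -27a + 9b - 3c + d = -145
  -8a + 4b - 2c + d = -58
  d = -4
  216a + 36b + 6c + d = 494
Solving the system yields a = 3, b = -5, c = 5, d = -4.
So f(x) = 3x³ - 5x² + 5x - 4.
Check: f(6) = 494. ✓

f(x) = 3x^3 - 5x^2 + 5x - 4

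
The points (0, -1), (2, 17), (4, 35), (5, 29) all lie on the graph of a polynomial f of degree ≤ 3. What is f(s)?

Using the Lagrange interpolation formula with nodes 0, 2, 4, 5:
  L_0(s) = (s - 2)(s - 4)(s - 5) / -40
  L_1(s) = s(s - 4)(s - 5) / 12
  L_2(s) = s(s - 2)(s - 5) / -8
  L_3(s) = s(s - 2)(s - 4) / 15
Then f(s) = -1·L_0(s) + 17·L_1(s) + 35·L_2(s) + 29·L_3(s).
Expanding and collecting terms gives f(s) = -s³ + 6s² + s - 1.
Check: f(0) = -1. ✓

f(s) = -s^3 + 6s^2 + s - 1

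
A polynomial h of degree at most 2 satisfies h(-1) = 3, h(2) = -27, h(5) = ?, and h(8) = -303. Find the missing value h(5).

On equispaced nodes a degree-2 polynomial has vanishing third forward difference, so
  - h(-1) + 3·h(2) - 3·h(5) + h(8) = 0.
Substituting the known values and solving for h(5):
  -3·h(5) = 387
  h(5) = -129.

-129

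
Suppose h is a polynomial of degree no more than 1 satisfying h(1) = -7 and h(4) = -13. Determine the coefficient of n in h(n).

-2

Write h(n) = an + b. Substituting each data point gives a linear system:
  a + b = -7
  4a + b = -13
Solving the system yields a = -2, b = -5.
So h(n) = -2n - 5.
The leading coefficient is -2.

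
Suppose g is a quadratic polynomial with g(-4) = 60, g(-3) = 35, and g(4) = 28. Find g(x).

Write g(x) = ax^2 + bx + c. Substituting each data point gives a linear system:
  16a - 4b + c = 60
  9a - 3b + c = 35
  16a + 4b + c = 28
Solving the system yields a = 3, b = -4, c = -4.
So g(x) = 3x² - 4x - 4.
Check: g(4) = 28. ✓

g(x) = 3x^2 - 4x - 4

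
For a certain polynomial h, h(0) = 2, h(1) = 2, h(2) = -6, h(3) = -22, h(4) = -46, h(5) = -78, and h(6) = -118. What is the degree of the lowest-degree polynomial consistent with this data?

Forward differences of the values at n = 0, 1, 2, 3, 4, 5, 6:
  h  : 2  2  -6  -22  -46  -78  -118
  Δ  : 0  -8  -16  -24  -32  -40
  Δ^2: -8  -8  -8  -8  -8
  Δ^3: 0  0  0  0
  Δ^4: 0  0  0
  Δ^5: 0  0
  Δ^6: 0
The second differences are constant (-8) and nonzero, while all higher differences vanish, so the minimal degree is 2.

2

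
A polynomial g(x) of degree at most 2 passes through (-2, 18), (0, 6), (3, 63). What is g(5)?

151

Using the Lagrange interpolation formula with nodes -2, 0, 3:
  L_0(x) = x(x - 3) / 10
  L_1(x) = (x + 2)(x - 3) / -6
  L_2(x) = (x + 2)x / 15
Then g(x) = 18·L_0(x) + 6·L_1(x) + 63·L_2(x).
Expanding and collecting terms gives g(x) = 5x^2 + 4x + 6.
Evaluating at x = 5: g(5) = 151.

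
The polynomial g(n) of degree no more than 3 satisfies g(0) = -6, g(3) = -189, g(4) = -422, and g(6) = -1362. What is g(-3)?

Using the Lagrange interpolation formula with nodes 0, 3, 4, 6:
  L_0(n) = (n - 3)(n - 4)(n - 6) / -72
  L_1(n) = n(n - 4)(n - 6) / 9
  L_2(n) = n(n - 3)(n - 6) / -8
  L_3(n) = n(n - 3)(n - 4) / 36
Then g(n) = -6·L_0(n) - 189·L_1(n) - 422·L_2(n) - 1362·L_3(n).
Expanding and collecting terms gives g(n) = -6n^3 - n^2 - 4n - 6.
Evaluating at n = -3: g(-3) = 159.

159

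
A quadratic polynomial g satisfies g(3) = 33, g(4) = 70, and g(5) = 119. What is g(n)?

g(n) = 6n^2 - 5n - 6

Using the Lagrange interpolation formula with nodes 3, 4, 5:
  L_0(n) = (n - 4)(n - 5) / 2
  L_1(n) = (n - 3)(n - 5) / -1
  L_2(n) = (n - 3)(n - 4) / 2
Then g(n) = 33·L_0(n) + 70·L_1(n) + 119·L_2(n).
Expanding and collecting terms gives g(n) = 6n^2 - 5n - 6.
Check: g(5) = 119. ✓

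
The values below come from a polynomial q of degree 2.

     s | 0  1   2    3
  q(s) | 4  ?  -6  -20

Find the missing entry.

On equispaced nodes a degree-2 polynomial has vanishing third forward difference, so
  - q(0) + 3·q(1) - 3·q(2) + q(3) = 0.
Substituting the known values and solving for q(1):
  3·q(1) = 6
  q(1) = 2.

2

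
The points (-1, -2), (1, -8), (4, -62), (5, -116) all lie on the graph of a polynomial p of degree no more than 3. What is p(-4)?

Using the Lagrange interpolation formula with nodes -1, 1, 4, 5:
  L_0(t) = (t - 1)(t - 4)(t - 5) / -60
  L_1(t) = (t + 1)(t - 4)(t - 5) / 24
  L_2(t) = (t + 1)(t - 1)(t - 5) / -15
  L_3(t) = (t + 1)(t - 1)(t - 4) / 24
Then p(t) = -2·L_0(t) - 8·L_1(t) - 62·L_2(t) - 116·L_3(t).
Expanding and collecting terms gives p(t) = -t³ + t² - 2t - 6.
Evaluating at t = -4: p(-4) = 82.

82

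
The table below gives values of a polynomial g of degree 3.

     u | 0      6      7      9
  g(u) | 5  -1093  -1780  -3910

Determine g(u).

Write g(u) = au^3 + bu^2 + cu + d. Substituting each data point gives a linear system:
  d = 5
  216a + 36b + 6c + d = -1093
  343a + 49b + 7c + d = -1780
  729a + 81b + 9c + d = -3910
Solving the system yields a = -6, b = 6, c = -3, d = 5.
So g(u) = -6u^3 + 6u^2 - 3u + 5.
Check: g(7) = -1780. ✓

g(u) = -6u^3 + 6u^2 - 3u + 5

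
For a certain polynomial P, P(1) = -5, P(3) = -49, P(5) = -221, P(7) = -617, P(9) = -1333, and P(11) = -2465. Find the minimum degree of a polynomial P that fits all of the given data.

3

Forward differences of the values at s = 1, 3, 5, 7, 9, 11:
  P  : -5  -49  -221  -617  -1333  -2465
  Δ  : -44  -172  -396  -716  -1132
  Δ^2: -128  -224  -320  -416
  Δ^3: -96  -96  -96
  Δ^4: 0  0
  Δ^5: 0
The third differences are constant (-96) and nonzero, while all higher differences vanish, so the minimal degree is 3.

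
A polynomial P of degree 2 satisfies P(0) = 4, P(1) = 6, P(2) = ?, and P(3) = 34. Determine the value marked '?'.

The 3 known points determine the degree-2 polynomial uniquely.
Write P(s) = as^2 + bs + c. Substituting each data point gives a linear system:
  c = 4
  a + b + c = 6
  9a + 3b + c = 34
Solving the system yields a = 4, b = -2, c = 4.
So P(s) = 4s^2 - 2s + 4.
Then P(2) = 16.

16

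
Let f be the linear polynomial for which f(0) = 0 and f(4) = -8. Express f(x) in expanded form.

f(x) = -2x

Write f(x) = ax + b. Substituting each data point gives a linear system:
  b = 0
  4a + b = -8
Solving the system yields a = -2, b = 0.
So f(x) = -2x.
Check: f(0) = 0. ✓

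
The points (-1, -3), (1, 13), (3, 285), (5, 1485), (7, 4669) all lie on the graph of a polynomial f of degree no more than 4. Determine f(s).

f(s) = s^4 + 6s^3 + 4s^2 + 2s

Write f(s) = as^4 + bs^3 + cs^2 + ds + e. Substituting each data point gives a linear system:
  a - b + c - d + e = -3
  a + b + c + d + e = 13
  81a + 27b + 9c + 3d + e = 285
  625a + 125b + 25c + 5d + e = 1485
  2401a + 343b + 49c + 7d + e = 4669
Solving the system yields a = 1, b = 6, c = 4, d = 2, e = 0.
So f(s) = s^4 + 6s^3 + 4s^2 + 2s.
Check: f(-1) = -3. ✓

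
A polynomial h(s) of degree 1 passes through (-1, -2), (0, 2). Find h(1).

6

Using the Lagrange interpolation formula with nodes -1, 0:
  L_0(s) = s / -1
  L_1(s) = (s + 1) / 1
Then h(s) = -2·L_0(s) + 2·L_1(s).
Expanding and collecting terms gives h(s) = 4s + 2.
Evaluating at s = 1: h(1) = 6.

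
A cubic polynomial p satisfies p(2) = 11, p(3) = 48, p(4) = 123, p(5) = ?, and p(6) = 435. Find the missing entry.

The 4 known points determine the degree-3 polynomial uniquely.
Write p(n) = an^3 + bn^2 + cn + d. Substituting each data point gives a linear system:
  8a + 4b + 2c + d = 11
  27a + 9b + 3c + d = 48
  64a + 16b + 4c + d = 123
  216a + 36b + 6c + d = 435
Solving the system yields a = 2, b = 1, c = -6, d = 3.
So p(n) = 2n^3 + n^2 - 6n + 3.
Then p(5) = 248.

248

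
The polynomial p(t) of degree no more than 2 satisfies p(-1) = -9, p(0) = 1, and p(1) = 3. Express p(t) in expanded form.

Write p(t) = at^2 + bt + c. Substituting each data point gives a linear system:
  a - b + c = -9
  c = 1
  a + b + c = 3
Solving the system yields a = -4, b = 6, c = 1.
So p(t) = -4t² + 6t + 1.
Check: p(-1) = -9. ✓

p(t) = -4t^2 + 6t + 1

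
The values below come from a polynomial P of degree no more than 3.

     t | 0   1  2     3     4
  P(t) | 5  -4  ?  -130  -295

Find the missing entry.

-41

The 4 known points determine the degree-3 polynomial uniquely.
Write P(t) = at^3 + bt^2 + ct + d. Substituting each data point gives a linear system:
  d = 5
  a + b + c + d = -4
  27a + 9b + 3c + d = -130
  64a + 16b + 4c + d = -295
Solving the system yields a = -4, b = -2, c = -3, d = 5.
So P(t) = -4t³ - 2t² - 3t + 5.
Then P(2) = -41.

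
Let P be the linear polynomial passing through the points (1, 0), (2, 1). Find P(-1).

Using the Lagrange interpolation formula with nodes 1, 2:
  L_0(s) = (s - 2) / -1
  L_1(s) = (s - 1) / 1
Then P(s) = 0·L_0(s) + 1·L_1(s).
Expanding and collecting terms gives P(s) = s - 1.
Evaluating at s = -1: P(-1) = -2.

-2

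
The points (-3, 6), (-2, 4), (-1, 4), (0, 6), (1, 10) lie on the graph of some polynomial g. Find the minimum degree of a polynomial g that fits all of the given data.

Forward differences of the values at u = -3, -2, -1, 0, 1:
  g  : 6  4  4  6  10
  Δ  : -2  0  2  4
  Δ^2: 2  2  2
  Δ^3: 0  0
  Δ^4: 0
The second differences are constant (2) and nonzero, while all higher differences vanish, so the minimal degree is 2.

2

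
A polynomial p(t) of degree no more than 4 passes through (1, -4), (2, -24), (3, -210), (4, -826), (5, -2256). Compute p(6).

Using the Lagrange interpolation formula with nodes 1, 2, 3, 4, 5:
  L_0(t) = (t - 2)(t - 3)(t - 4)(t - 5) / 24
  L_1(t) = (t - 1)(t - 3)(t - 4)(t - 5) / -6
  L_2(t) = (t - 1)(t - 2)(t - 4)(t - 5) / 4
  L_3(t) = (t - 1)(t - 2)(t - 3)(t - 5) / -6
  L_4(t) = (t - 1)(t - 2)(t - 3)(t - 4) / 24
Then p(t) = -4·L_0(t) - 24·L_1(t) - 210·L_2(t) - 826·L_3(t) - 2256·L_4(t).
Expanding and collecting terms gives p(t) = -5t^4 + 6t^3 + 6t^2 - 5t - 6.
Evaluating at t = 6: p(6) = -5004.

-5004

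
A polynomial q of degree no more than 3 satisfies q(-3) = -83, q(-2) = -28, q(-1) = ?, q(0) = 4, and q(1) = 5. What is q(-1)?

The 4 known points determine the degree-3 polynomial uniquely.
Write q(u) = au^3 + bu^2 + cu + d. Substituting each data point gives a linear system:
  -27a + 9b - 3c + d = -83
  -8a + 4b - 2c + d = -28
  d = 4
  a + b + c + d = 5
Solving the system yields a = 2, b = -3, c = 2, d = 4.
So q(u) = 2u³ - 3u² + 2u + 4.
Then q(-1) = -3.

-3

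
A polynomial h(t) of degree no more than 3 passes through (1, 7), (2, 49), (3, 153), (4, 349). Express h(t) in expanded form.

h(t) = 5t^3 + t^2 + 4t - 3

Write h(t) = at^3 + bt^2 + ct + d. Substituting each data point gives a linear system:
  a + b + c + d = 7
  8a + 4b + 2c + d = 49
  27a + 9b + 3c + d = 153
  64a + 16b + 4c + d = 349
Solving the system yields a = 5, b = 1, c = 4, d = -3.
So h(t) = 5t³ + t² + 4t - 3.
Check: h(3) = 153. ✓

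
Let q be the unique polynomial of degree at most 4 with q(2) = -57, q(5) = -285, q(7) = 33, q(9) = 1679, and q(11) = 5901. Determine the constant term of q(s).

5

Write q(s) = as^4 + bs^3 + cs^2 + ds + e. Substituting each data point gives a linear system:
  16a + 8b + 4c + 2d + e = -57
  625a + 125b + 25c + 5d + e = -285
  2401a + 343b + 49c + 7d + e = 33
  6561a + 729b + 81c + 9d + e = 1679
  14641a + 1331b + 121c + 11d + e = 5901
Solving the system yields a = 1, b = -6, c = -6, d = -3, e = 5.
So q(s) = s^4 - 6s^3 - 6s^2 - 3s + 5.
The constant term is 5.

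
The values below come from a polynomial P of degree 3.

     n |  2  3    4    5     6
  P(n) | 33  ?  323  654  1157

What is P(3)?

128

On equispaced nodes a degree-3 polynomial has vanishing fourth forward difference, so
  P(2) - 4·P(3) + 6·P(4) - 4·P(5) + P(6) = 0.
Substituting the known values and solving for P(3):
  -4·P(3) = -512
  P(3) = 128.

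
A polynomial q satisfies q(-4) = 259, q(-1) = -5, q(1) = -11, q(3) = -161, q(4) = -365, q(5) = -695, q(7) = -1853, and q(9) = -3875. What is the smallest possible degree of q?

Divided differences on the nodes -4, -1, 1, 3, 4, 5, 7, 9:
  order 0: 259  -5  -11  -161  -365  -695  -1853  -3875
  order 1: -88  -3  -75  -204  -330  -579  -1011
  order 2: 17  -18  -43  -63  -83  -108
  order 3: -5  -5  -5  -5  -5
  order 4: 0  0  0  0
  order 5: 0  0  0
  order 6: 0  0
  order 7: 0
The order-3 divided differences are all -5 (nonzero) and every higher order vanishes, so the data lies on a polynomial of degree exactly 3.

3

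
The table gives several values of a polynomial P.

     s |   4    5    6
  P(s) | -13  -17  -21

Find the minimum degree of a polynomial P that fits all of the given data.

Forward differences of the values at s = 4, 5, 6:
  P  : -13  -17  -21
  Δ  : -4  -4
  Δ^2: 0
The first differences are constant (-4) and nonzero, while all higher differences vanish, so the minimal degree is 1.

1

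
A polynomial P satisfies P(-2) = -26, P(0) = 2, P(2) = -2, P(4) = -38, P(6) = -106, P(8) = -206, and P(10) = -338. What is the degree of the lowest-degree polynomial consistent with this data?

2

Forward differences of the values at t = -2, 0, 2, 4, 6, 8, 10:
  P  : -26  2  -2  -38  -106  -206  -338
  Δ  : 28  -4  -36  -68  -100  -132
  Δ^2: -32  -32  -32  -32  -32
  Δ^3: 0  0  0  0
  Δ^4: 0  0  0
  Δ^5: 0  0
  Δ^6: 0
The second differences are constant (-32) and nonzero, while all higher differences vanish, so the minimal degree is 2.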